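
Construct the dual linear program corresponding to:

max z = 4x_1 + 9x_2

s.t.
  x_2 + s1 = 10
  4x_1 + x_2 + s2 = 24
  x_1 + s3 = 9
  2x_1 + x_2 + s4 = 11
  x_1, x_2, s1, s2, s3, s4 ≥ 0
Minimize: z = 10y1 + 24y2 + 9y3 + 11y4

Subject to:
  C1: -4y2 - y3 - 2y4 ≤ -4
  C2: -y1 - y2 - y4 ≤ -9
  y1, y2, y3, y4 ≥ 0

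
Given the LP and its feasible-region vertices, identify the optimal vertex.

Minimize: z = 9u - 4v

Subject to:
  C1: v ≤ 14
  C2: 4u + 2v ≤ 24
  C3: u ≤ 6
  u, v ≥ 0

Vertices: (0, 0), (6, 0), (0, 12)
Evaluating z = 9u - 4v at each vertex:
  (0, 0): z = 0
  (6, 0): z = 54
  (0, 12): z = -48

The smallest value is z = -48, attained at (0, 12).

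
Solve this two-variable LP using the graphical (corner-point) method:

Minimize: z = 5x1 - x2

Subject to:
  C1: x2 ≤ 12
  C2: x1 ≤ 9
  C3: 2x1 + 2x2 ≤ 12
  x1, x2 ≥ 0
Each vertex is the intersection of two constraint boundaries that also satisfies all remaining constraints:
  x1 = 0 and x2 = 0 → (0, 0)
  2x1 + 2x2 = 12 and x2 = 0 → (6, 0)
  2x1 + 2x2 = 12 and x1 = 0 → (0, 6)

Evaluating z = 5x1 - x2 at each vertex:
  (0, 0): z = 0
  (6, 0): z = 30
  (0, 6): z = -6

The minimum is at (0, 6) with z = -6.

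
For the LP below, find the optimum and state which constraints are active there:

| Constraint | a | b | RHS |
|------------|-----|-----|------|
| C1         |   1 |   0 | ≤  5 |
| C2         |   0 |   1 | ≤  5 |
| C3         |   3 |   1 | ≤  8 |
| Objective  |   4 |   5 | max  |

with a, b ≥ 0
Optimal: a = 1, b = 5
Slack at optimum:
  C1: slack = 4
  C2: slack = 0 (binding)
  C3: slack = 0 (binding)
  a ≥ 0: a = 1
  b ≥ 0: b = 5
Binding constraints: C2, C3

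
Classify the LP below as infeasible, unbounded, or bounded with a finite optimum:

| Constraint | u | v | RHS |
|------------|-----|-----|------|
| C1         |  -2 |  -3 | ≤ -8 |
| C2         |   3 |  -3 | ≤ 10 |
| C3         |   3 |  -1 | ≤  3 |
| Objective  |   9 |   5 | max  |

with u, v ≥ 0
Feasible point: (0, 3) satisfies every constraint, so the LP is feasible.
Direction d = (0, 1): for each constraint row a, a·d ≤ 0 —
  (-2)(0) + (-3)(1) = -3 ≤ 0
  (3)(0) + (-3)(1) = -3 ≤ 0
  (3)(0) + (-1)(1) = -1 ≤ 0
and d ≥ 0, so (0, 3) + t·d stays feasible for every t ≥ 0. Along this ray z = 9u + 5v changes by 5 per unit t, so z → +∞.

The LP is unbounded; z can be made arbitrarily large.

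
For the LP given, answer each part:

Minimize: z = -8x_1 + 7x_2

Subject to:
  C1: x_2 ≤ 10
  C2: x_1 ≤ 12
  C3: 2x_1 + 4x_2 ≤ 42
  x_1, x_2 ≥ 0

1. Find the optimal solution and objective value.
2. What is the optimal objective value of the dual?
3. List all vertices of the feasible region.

1. x_1 = 12, x_2 = 0, z = -96
2. -96 (by strong duality, equal to the primal optimum)
3. (0, 0), (12, 0), (12, 4.5), (1, 10), (0, 10)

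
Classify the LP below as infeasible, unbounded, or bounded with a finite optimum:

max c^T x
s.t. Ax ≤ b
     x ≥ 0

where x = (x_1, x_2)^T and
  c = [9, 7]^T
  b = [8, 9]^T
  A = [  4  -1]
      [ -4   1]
Feasible point: (0, 0) satisfies every constraint, so the LP is feasible.
Direction d = (1, 4): for each constraint row a, a·d ≤ 0 —
  (4)(1) + (-1)(4) = 0 ≤ 0
  (-4)(1) + (1)(4) = 0 ≤ 0
and d ≥ 0, so (0, 0) + t·d stays feasible for every t ≥ 0. Along this ray z = 9x_1 + 7x_2 changes by 37 per unit t, so z → +∞.

Unbounded: there is a feasible ray along which z → +∞.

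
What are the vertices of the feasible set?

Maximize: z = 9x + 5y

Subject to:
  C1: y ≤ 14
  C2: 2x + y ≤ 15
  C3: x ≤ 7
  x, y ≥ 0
Each vertex is the intersection of two constraint boundaries that also satisfies all remaining constraints:
  x = 0 and y = 0 → (0, 0)
  x = 7 and y = 0 → (7, 0)
  2x + y = 15 and x = 7 → (7, 1)
  y = 14 and 2x + y = 15 → (0.5, 14)
  y = 14 and x = 0 → (0, 14)

Vertices: (0, 0), (7, 0), (7, 1), (0.5, 14), (0, 14)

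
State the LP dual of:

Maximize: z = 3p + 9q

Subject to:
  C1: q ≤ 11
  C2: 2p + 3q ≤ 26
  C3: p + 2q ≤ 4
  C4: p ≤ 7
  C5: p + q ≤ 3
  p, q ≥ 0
Minimize: z = 11y1 + 26y2 + 4y3 + 7y4 + 3y5

Subject to:
  C1: -2y2 - y3 - y4 - y5 ≤ -3
  C2: -y1 - 3y2 - 2y3 - y5 ≤ -9
  y1, y2, y3, y4, y5 ≥ 0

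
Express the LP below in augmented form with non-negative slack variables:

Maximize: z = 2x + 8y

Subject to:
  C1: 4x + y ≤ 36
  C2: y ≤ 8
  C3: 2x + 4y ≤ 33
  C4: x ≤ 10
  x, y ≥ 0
max z = 2x + 8y

s.t.
  4x + y + s1 = 36
  y + s2 = 8
  2x + 4y + s3 = 33
  x + s4 = 10
  x, y, s1, s2, s3, s4 ≥ 0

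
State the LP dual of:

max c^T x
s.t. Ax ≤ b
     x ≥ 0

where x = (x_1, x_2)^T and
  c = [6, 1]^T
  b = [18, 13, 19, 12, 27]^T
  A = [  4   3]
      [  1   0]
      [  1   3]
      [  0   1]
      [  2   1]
Minimize: z = 18y1 + 13y2 + 19y3 + 12y4 + 27y5

Subject to:
  C1: -4y1 - y2 - y3 - 2y5 ≤ -6
  C2: -3y1 - 3y3 - y4 - y5 ≤ -1
  y1, y2, y3, y4, y5 ≥ 0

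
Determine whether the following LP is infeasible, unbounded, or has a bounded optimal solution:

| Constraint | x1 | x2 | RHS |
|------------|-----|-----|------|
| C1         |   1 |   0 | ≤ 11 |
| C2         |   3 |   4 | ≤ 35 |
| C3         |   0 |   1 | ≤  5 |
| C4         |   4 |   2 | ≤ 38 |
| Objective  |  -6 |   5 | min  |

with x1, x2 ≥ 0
The point (9.5, 0) satisfies every constraint, so the LP is feasible; the constraints give x1 ≤ 11 and x2 ≤ 5, which with x1, x2 ≥ 0 keep the feasible region inside a bounded box. A feasible, bounded LP attains a finite optimum at a vertex.

Evaluating z = -6x1 + 5x2 at each vertex:
  (0, 0): z = 0
  (9.5, 0): z = -57
  (8.2, 2.6): z = -36.2
  (5, 5): z = -5
  (0, 5): z = 25

Bounded optimum: z* = -57 at (9.5, 0).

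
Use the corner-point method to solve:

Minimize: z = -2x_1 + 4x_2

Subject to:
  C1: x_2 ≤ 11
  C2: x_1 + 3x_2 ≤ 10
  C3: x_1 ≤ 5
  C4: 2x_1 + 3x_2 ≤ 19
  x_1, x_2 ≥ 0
x_1 = 5, x_2 = 0, z = -10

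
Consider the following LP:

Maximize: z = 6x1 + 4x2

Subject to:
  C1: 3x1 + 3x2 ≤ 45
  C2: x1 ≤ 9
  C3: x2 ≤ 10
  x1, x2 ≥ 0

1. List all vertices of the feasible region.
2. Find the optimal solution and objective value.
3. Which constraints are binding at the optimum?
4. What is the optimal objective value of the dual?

1. (0, 0), (9, 0), (9, 6), (5, 10), (0, 10)
2. x1 = 9, x2 = 6, z = 78
3. C1, C2
4. 78 (by strong duality, equal to the primal optimum)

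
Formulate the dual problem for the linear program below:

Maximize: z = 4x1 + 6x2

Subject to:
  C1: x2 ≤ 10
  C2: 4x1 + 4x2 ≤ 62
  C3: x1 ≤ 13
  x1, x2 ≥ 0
Minimize: z = 10y1 + 62y2 + 13y3

Subject to:
  C1: -4y2 - y3 ≤ -4
  C2: -y1 - 4y2 ≤ -6
  y1, y2, y3 ≥ 0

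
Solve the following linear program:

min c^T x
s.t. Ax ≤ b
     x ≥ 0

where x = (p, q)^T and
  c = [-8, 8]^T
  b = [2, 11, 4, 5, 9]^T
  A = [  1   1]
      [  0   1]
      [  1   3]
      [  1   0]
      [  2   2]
p = 2, q = 0, z = -16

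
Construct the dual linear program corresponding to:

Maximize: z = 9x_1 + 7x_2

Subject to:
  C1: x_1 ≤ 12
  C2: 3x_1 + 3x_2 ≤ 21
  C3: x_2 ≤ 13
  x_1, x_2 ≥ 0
Minimize: z = 12y1 + 21y2 + 13y3

Subject to:
  C1: -y1 - 3y2 ≤ -9
  C2: -3y2 - y3 ≤ -7
  y1, y2, y3 ≥ 0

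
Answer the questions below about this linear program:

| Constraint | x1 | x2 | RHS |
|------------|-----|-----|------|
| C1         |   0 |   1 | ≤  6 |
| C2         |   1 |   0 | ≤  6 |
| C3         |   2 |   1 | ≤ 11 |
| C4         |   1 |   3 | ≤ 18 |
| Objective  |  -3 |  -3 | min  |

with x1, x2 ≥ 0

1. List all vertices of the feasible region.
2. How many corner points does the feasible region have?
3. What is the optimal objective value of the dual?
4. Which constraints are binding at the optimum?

1. (0, 0), (5.5, 0), (3, 5), (0, 6)
2. 4
3. -24 (by strong duality, equal to the primal optimum)
4. C3, C4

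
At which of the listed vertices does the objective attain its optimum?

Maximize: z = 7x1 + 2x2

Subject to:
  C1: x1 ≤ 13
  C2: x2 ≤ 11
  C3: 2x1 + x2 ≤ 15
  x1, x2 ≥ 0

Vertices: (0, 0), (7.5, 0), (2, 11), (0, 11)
Evaluating z = 7x1 + 2x2 at each vertex:
  (0, 0): z = 0
  (7.5, 0): z = 52.5
  (2, 11): z = 36
  (0, 11): z = 22

The largest value is z = 52.5, attained at (7.5, 0).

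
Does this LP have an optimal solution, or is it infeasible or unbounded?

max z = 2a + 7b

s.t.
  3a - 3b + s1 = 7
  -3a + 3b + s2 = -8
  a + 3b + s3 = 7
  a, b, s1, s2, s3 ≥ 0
The row 3a - 3b + s1 = 7 with s1 ≥ 0 requires 3a - 3b ≤ 7, while the row -3a + 3b + s2 = -8 with s2 ≥ 0 is equivalent to 3a - 3b ≥ 8. Together they would need 8 ≤ 3a - 3b ≤ 7, which is impossible since 8 > 7. No point satisfies all constraints.

The feasible region is empty; the LP is infeasible.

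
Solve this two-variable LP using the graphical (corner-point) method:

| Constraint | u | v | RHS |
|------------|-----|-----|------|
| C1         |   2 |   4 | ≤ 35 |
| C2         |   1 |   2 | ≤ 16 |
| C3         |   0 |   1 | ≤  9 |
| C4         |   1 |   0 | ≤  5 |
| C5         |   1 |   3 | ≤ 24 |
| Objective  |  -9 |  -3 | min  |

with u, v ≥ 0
Each vertex is the intersection of two constraint boundaries that also satisfies all remaining constraints:
  u = 0 and v = 0 → (0, 0)
  u = 5 and v = 0 → (5, 0)
  u + 2v = 16 and u = 5 → (5, 5.5)
  u + 2v = 16 and u + 3v = 24 → (0, 8)

Evaluating z = -9u - 3v at each vertex:
  (0, 0): z = 0
  (5, 0): z = -45
  (5, 5.5): z = -61.5
  (0, 8): z = -24

The minimum is at (5, 5.5) with z = -61.5.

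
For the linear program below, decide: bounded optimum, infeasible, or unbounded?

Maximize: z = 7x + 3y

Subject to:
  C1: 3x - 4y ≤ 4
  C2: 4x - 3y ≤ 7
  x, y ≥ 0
Feasible point: (0, 0) satisfies every constraint, so the LP is feasible.
Direction d = (0, 1): for each constraint row a, a·d ≤ 0 —
  (3)(0) + (-4)(1) = -4 ≤ 0
  (4)(0) + (-3)(1) = -3 ≤ 0
and d ≥ 0, so (0, 0) + t·d stays feasible for every t ≥ 0. Along this ray z = 7x + 3y changes by 3 per unit t, so z → +∞.

Unbounded: there is a feasible ray along which z → +∞.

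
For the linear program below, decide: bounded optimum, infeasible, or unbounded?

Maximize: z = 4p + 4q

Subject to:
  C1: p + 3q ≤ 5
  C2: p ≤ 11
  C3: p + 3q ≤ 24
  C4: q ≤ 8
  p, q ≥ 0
The point (5, 0) satisfies every constraint, so the LP is feasible; the constraints give p ≤ 11 and q ≤ 8, which with p, q ≥ 0 keep the feasible region inside a bounded box. A feasible, bounded LP attains a finite optimum at a vertex.

Evaluating z = 4p + 4q at each vertex:
  (0, 0): z = 0
  (5, 0): z = 20
  (0, 1.667): z = 6.667

The LP has an optimal solution: (5, 0) with z = 20.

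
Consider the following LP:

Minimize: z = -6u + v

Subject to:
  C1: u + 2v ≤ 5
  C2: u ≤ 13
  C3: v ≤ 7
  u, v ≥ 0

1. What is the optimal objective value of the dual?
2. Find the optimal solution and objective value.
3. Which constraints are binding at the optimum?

1. -30 (by strong duality, equal to the primal optimum)
2. u = 5, v = 0, z = -30
3. C1, v ≥ 0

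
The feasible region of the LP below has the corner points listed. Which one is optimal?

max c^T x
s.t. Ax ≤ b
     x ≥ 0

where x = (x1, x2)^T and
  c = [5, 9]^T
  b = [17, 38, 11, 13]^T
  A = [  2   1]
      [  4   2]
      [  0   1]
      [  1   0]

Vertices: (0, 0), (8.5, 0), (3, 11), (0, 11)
Evaluating z = 5x1 + 9x2 at each vertex:
  (0, 0): z = 0
  (8.5, 0): z = 42.5
  (3, 11): z = 114
  (0, 11): z = 99

The largest value is z = 114, attained at (3, 11).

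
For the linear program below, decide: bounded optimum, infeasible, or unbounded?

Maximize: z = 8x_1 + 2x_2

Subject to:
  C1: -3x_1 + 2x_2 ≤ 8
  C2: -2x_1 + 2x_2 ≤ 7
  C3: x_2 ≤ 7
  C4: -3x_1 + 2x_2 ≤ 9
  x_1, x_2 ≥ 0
Feasible point: (0, 0) satisfies every constraint, so the LP is feasible.
Direction d = (1, 0): for each constraint row a, a·d ≤ 0 —
  (-3)(1) + (2)(0) = -3 ≤ 0
  (-2)(1) + (2)(0) = -2 ≤ 0
  (0)(1) + (1)(0) = 0 ≤ 0
  (-3)(1) + (2)(0) = -3 ≤ 0
and d ≥ 0, so (0, 0) + t·d stays feasible for every t ≥ 0. Along this ray z = 8x_1 + 2x_2 changes by 8 per unit t, so z → +∞.

The LP is unbounded; z can be made arbitrarily large.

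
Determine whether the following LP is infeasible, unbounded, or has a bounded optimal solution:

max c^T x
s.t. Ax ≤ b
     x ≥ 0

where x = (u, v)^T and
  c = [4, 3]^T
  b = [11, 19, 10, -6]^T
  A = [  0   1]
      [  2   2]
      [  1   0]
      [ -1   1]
The point (9.5, 0) satisfies every constraint, so the LP is feasible; the constraints give u ≤ 10 and v ≤ 11, which with u, v ≥ 0 keep the feasible region inside a bounded box. A feasible, bounded LP attains a finite optimum at a vertex.

Feasible with finite optimum z* = 38 at (9.5, 0).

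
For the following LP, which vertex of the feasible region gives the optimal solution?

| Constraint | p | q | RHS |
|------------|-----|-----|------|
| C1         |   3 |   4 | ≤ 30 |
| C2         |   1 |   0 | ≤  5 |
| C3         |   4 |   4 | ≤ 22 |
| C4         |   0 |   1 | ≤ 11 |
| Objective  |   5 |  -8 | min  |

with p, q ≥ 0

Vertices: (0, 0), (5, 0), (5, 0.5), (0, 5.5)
(0, 5.5) with z = -44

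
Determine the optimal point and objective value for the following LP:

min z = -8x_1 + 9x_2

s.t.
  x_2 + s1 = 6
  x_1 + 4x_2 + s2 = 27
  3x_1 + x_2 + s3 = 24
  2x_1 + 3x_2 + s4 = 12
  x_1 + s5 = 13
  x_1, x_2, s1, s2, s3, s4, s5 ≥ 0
Each vertex is the intersection of two constraint boundaries that also satisfies all remaining constraints:
  x_1 = 0 and x_2 = 0 → (0, 0)
  2x_1 + 3x_2 = 12 and x_2 = 0 → (6, 0)
  2x_1 + 3x_2 = 12 and x_1 = 0 → (0, 4)

Evaluating z = -8x_1 + 9x_2 at each vertex:
  (0, 0): z = 0
  (6, 0): z = -48
  (0, 4): z = 36

The minimum is at (6, 0) with z = -48.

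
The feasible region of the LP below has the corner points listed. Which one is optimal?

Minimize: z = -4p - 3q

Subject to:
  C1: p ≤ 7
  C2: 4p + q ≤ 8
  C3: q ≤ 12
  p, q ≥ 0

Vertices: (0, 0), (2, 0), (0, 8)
Evaluating z = -4p - 3q at each vertex:
  (0, 0): z = 0
  (2, 0): z = -8
  (0, 8): z = -24

The smallest value is z = -24, attained at (0, 8).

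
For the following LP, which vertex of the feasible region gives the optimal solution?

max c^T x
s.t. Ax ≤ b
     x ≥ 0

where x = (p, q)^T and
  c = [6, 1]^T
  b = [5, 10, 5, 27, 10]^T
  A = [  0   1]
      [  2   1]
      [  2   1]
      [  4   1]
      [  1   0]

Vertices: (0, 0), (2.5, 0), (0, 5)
(2.5, 0) with z = 15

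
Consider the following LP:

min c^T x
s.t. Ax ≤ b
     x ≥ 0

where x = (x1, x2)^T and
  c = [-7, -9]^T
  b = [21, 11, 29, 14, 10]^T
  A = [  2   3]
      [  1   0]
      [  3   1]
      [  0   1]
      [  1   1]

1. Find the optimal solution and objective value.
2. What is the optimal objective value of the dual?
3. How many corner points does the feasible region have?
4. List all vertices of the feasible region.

1. x1 = 9, x2 = 1, z = -72
2. -72 (by strong duality, equal to the primal optimum)
3. 5
4. (0, 0), (9.667, 0), (9.5, 0.5), (9, 1), (0, 7)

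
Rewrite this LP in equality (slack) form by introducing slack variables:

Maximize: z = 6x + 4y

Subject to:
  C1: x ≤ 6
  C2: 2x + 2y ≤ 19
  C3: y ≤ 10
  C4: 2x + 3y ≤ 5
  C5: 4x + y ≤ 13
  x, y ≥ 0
max z = 6x + 4y

s.t.
  x + s1 = 6
  2x + 2y + s2 = 19
  y + s3 = 10
  2x + 3y + s4 = 5
  4x + y + s5 = 13
  x, y, s1, s2, s3, s4, s5 ≥ 0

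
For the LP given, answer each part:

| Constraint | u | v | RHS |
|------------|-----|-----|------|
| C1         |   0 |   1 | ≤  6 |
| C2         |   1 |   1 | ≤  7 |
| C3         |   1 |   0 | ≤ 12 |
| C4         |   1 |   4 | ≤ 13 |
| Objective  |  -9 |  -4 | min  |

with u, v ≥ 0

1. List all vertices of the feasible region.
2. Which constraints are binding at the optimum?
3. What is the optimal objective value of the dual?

1. (0, 0), (7, 0), (5, 2), (0, 3.25)
2. C2, v ≥ 0
3. -63 (by strong duality, equal to the primal optimum)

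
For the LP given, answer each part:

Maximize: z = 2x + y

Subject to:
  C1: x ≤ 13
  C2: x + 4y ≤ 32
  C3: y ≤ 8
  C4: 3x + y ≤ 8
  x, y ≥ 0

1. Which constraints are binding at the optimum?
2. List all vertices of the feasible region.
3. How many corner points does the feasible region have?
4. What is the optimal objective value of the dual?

1. C2, C3, C4, x ≥ 0
2. (0, 0), (2.667, 0), (0, 8)
3. 3
4. 8 (by strong duality, equal to the primal optimum)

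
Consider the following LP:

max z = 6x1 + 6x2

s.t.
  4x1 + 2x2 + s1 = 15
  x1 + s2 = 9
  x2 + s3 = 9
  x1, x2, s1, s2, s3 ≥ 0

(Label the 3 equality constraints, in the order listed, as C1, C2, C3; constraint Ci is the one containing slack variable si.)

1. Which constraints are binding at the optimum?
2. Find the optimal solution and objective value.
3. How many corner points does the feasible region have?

1. C1, x1 ≥ 0
2. x1 = 0, x2 = 7.5, z = 45
3. 3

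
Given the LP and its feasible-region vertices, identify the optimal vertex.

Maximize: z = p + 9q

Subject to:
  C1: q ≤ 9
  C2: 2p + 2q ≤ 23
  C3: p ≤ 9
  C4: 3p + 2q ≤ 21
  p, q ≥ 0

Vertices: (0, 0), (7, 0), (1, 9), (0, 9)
Evaluating z = p + 9q at each vertex:
  (0, 0): z = 0
  (7, 0): z = 7
  (1, 9): z = 82
  (0, 9): z = 81

The largest value is z = 82, attained at (1, 9).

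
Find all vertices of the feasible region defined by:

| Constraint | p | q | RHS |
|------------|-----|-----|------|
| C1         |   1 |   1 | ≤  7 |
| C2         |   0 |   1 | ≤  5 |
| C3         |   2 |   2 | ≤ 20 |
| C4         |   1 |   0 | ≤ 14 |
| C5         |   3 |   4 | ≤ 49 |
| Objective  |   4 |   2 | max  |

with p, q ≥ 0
Each vertex is the intersection of two constraint boundaries that also satisfies all remaining constraints:
  p = 0 and q = 0 → (0, 0)
  p + q = 7 and q = 0 → (7, 0)
  p + q = 7 and q = 5 → (2, 5)
  q = 5 and p = 0 → (0, 5)

Vertices: (0, 0), (7, 0), (2, 5), (0, 5)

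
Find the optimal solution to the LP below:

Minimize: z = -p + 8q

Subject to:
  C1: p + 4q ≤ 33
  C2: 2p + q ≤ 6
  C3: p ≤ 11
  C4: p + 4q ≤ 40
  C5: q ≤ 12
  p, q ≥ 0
p = 3, q = 0, z = -3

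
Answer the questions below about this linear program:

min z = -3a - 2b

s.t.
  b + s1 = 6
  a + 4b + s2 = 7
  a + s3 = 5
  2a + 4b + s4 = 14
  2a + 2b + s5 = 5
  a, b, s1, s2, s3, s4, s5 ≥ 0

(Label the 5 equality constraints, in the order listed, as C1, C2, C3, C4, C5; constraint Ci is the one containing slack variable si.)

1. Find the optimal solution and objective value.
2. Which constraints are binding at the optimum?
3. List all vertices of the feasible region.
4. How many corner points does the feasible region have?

1. a = 2.5, b = 0, z = -7.5
2. C5, b ≥ 0
3. (0, 0), (2.5, 0), (1, 1.5), (0, 1.75)
4. 4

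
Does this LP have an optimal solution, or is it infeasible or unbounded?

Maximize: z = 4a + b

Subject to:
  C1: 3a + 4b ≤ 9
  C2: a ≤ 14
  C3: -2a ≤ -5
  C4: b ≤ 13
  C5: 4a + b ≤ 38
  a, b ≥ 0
The point (3, 0) satisfies every constraint, so the LP is feasible; the constraints give a ≤ 14 and b ≤ 13, which with a, b ≥ 0 keep the feasible region inside a bounded box. A feasible, bounded LP attains a finite optimum at a vertex.

Bounded optimum: z* = 12 at (3, 0).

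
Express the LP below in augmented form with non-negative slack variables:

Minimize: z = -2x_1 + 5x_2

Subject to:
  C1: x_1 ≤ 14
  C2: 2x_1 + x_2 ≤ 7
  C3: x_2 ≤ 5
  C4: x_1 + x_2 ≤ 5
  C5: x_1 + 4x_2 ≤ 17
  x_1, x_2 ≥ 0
min z = -2x_1 + 5x_2

s.t.
  x_1 + s1 = 14
  2x_1 + x_2 + s2 = 7
  x_2 + s3 = 5
  x_1 + x_2 + s4 = 5
  x_1 + 4x_2 + s5 = 17
  x_1, x_2, s1, s2, s3, s4, s5 ≥ 0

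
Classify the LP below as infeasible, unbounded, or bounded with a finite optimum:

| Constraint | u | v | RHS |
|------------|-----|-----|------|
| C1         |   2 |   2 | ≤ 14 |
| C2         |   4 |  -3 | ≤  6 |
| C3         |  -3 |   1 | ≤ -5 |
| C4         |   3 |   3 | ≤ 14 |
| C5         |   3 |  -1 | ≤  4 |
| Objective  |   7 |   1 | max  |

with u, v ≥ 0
C5 requires 3u - v ≤ 4, while C3 (-3u + v ≤ -5) is equivalent to 3u - v ≥ 5. Together they would need 5 ≤ 3u - v ≤ 4, which is impossible since 5 > 4. No point satisfies all constraints.

The feasible region is empty; the LP is infeasible.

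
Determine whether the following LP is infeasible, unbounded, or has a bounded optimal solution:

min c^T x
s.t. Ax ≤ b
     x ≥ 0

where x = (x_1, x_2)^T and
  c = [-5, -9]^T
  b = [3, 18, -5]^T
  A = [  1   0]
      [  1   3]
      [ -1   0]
One constraint requires x_1 ≤ 3, while the constraint -x_1 ≤ -5 is equivalent to x_1 ≥ 5. Together they would need 5 ≤ x_1 ≤ 3, which is impossible since 5 > 3. No point satisfies all constraints.

The feasible region is empty; the LP is infeasible.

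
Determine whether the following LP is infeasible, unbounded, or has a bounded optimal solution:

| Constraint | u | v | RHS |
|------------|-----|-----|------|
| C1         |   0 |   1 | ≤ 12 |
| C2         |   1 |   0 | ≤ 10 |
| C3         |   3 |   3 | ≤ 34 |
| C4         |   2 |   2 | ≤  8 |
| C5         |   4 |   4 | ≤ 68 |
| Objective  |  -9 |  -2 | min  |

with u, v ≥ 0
The point (4, 0) satisfies every constraint, so the LP is feasible; the constraints give u ≤ 10 and v ≤ 12, which with u, v ≥ 0 keep the feasible region inside a bounded box. A feasible, bounded LP attains a finite optimum at a vertex.

Feasible with finite optimum z* = -36 at (4, 0).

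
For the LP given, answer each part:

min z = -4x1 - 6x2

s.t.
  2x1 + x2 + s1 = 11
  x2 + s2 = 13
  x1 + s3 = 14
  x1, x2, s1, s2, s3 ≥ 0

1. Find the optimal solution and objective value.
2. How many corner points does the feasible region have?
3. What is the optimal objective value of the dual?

1. x1 = 0, x2 = 11, z = -66
2. 3
3. -66 (by strong duality, equal to the primal optimum)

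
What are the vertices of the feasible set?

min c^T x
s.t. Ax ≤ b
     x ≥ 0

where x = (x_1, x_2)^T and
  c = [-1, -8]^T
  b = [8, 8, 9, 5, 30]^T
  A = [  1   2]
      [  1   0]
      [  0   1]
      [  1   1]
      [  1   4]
Each vertex is the intersection of two constraint boundaries that also satisfies all remaining constraints:
  x_1 = 0 and x_2 = 0 → (0, 0)
  x_1 + x_2 = 5 and x_2 = 0 → (5, 0)
  x_1 + 2x_2 = 8 and x_1 + x_2 = 5 → (2, 3)
  x_1 + 2x_2 = 8 and x_1 = 0 → (0, 4)

Vertices: (0, 0), (5, 0), (2, 3), (0, 4)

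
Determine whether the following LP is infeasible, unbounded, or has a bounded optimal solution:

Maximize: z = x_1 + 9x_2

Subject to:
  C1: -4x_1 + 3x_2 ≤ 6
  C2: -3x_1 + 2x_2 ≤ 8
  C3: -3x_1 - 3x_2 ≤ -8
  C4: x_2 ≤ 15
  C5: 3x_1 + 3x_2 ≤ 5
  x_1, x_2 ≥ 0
C5 requires 3x_1 + 3x_2 ≤ 5, while C3 (-3x_1 - 3x_2 ≤ -8) is equivalent to 3x_1 + 3x_2 ≥ 8. Together they would need 8 ≤ 3x_1 + 3x_2 ≤ 5, which is impossible since 8 > 5. No point satisfies all constraints.

The feasible region is empty; the LP is infeasible.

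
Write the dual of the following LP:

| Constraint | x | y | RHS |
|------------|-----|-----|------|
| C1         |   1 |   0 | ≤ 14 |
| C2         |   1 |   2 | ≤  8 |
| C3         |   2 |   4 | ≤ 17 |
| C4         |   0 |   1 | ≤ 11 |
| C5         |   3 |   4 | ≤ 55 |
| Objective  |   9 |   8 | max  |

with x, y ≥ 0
Minimize: z = 14y1 + 8y2 + 17y3 + 11y4 + 55y5

Subject to:
  C1: -y1 - y2 - 2y3 - 3y5 ≤ -9
  C2: -2y2 - 4y3 - y4 - 4y5 ≤ -8
  y1, y2, y3, y4, y5 ≥ 0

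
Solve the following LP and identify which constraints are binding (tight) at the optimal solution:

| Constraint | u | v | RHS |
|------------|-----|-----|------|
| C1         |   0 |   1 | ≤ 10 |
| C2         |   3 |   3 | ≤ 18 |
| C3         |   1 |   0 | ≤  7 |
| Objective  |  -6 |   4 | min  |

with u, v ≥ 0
Optimal: u = 6, v = 0
Slack at optimum:
  C1: slack = 10
  C2: slack = 0 (binding)
  C3: slack = 1
  u ≥ 0: u = 6
  v ≥ 0: v = 0 (binding)
Binding constraints: C2, v ≥ 0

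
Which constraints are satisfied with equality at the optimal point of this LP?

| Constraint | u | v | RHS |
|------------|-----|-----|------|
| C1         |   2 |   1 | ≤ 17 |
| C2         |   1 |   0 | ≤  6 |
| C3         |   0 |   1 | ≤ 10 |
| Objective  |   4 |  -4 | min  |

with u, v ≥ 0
Optimal: u = 0, v = 10
Slack at optimum:
  C1: slack = 7
  C2: slack = 6
  C3: slack = 0 (binding)
  u ≥ 0: u = 0 (binding)
  v ≥ 0: v = 10
Binding constraints: C3, u ≥ 0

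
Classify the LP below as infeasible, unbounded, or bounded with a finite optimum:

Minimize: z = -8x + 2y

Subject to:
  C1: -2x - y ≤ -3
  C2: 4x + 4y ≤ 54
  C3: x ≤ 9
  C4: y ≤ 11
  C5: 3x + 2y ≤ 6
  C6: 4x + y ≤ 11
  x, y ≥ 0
The point (2, 0) satisfies every constraint, so the LP is feasible; the constraints give x ≤ 9 and y ≤ 11, which with x, y ≥ 0 keep the feasible region inside a bounded box. A feasible, bounded LP attains a finite optimum at a vertex.

Evaluating z = -8x + 2y at each vertex:
  (1.5, 0): z = -12
  (2, 0): z = -16
  (0, 3): z = 6

Feasible with finite optimum z* = -16 at (2, 0).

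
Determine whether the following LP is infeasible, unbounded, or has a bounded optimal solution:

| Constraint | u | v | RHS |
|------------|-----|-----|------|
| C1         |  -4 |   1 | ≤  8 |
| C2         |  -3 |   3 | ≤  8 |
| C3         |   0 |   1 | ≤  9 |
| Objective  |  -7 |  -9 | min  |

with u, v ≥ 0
Feasible point: (0, 0) satisfies every constraint, so the LP is feasible.
Direction d = (1, 0): for each constraint row a, a·d ≤ 0 —
  (-4)(1) + (1)(0) = -4 ≤ 0
  (-3)(1) + (3)(0) = -3 ≤ 0
  (0)(1) + (1)(0) = 0 ≤ 0
and d ≥ 0, so (0, 0) + t·d stays feasible for every t ≥ 0. Along this ray z = -7u - 9v changes by -7 per unit t, so z → −∞.

Unbounded: there is a feasible ray along which z → −∞.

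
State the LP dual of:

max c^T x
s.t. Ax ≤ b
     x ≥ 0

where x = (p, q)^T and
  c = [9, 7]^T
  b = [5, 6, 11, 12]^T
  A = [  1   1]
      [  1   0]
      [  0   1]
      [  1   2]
Minimize: z = 5y1 + 6y2 + 11y3 + 12y4

Subject to:
  C1: -y1 - y2 - y4 ≤ -9
  C2: -y1 - y3 - 2y4 ≤ -7
  y1, y2, y3, y4 ≥ 0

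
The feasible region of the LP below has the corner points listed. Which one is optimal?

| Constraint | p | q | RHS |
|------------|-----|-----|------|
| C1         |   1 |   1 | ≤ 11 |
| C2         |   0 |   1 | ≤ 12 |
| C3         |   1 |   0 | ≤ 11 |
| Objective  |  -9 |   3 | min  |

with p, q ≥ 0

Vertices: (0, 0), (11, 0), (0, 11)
Evaluating z = -9p + 3q at each vertex:
  (0, 0): z = 0
  (11, 0): z = -99
  (0, 11): z = 33

The smallest value is z = -99, attained at (11, 0).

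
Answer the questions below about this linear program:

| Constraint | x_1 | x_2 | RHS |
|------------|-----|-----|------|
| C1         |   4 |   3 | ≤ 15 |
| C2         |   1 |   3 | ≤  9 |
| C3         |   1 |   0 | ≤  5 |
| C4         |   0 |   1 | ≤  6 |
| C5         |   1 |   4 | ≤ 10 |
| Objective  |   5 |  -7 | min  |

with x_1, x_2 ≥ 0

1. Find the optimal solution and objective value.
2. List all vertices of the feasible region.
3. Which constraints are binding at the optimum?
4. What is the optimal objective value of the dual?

1. x_1 = 0, x_2 = 2.5, z = -17.5
2. (0, 0), (3.75, 0), (2.308, 1.923), (0, 2.5)
3. C5, x_1 ≥ 0
4. -17.5 (by strong duality, equal to the primal optimum)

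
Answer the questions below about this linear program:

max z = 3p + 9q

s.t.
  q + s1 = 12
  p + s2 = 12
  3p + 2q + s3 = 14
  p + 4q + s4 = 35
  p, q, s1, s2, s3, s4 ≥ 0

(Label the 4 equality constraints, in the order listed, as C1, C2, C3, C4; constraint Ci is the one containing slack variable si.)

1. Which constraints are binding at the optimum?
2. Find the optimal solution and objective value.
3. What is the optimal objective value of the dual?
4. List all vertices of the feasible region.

1. C3, p ≥ 0
2. p = 0, q = 7, z = 63
3. 63 (by strong duality, equal to the primal optimum)
4. (0, 0), (4.667, 0), (0, 7)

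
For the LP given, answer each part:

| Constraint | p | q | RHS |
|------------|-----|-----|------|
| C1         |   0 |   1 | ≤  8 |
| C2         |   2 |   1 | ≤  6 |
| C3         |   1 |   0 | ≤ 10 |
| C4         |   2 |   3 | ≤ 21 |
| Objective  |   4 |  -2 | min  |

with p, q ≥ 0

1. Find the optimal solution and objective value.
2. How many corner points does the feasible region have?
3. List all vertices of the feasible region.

1. p = 0, q = 6, z = -12
2. 3
3. (0, 0), (3, 0), (0, 6)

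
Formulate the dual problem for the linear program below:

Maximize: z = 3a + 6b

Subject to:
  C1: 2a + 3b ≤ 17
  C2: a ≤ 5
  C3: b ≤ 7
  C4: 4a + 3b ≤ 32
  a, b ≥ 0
Minimize: z = 17y1 + 5y2 + 7y3 + 32y4

Subject to:
  C1: -2y1 - y2 - 4y4 ≤ -3
  C2: -3y1 - y3 - 3y4 ≤ -6
  y1, y2, y3, y4 ≥ 0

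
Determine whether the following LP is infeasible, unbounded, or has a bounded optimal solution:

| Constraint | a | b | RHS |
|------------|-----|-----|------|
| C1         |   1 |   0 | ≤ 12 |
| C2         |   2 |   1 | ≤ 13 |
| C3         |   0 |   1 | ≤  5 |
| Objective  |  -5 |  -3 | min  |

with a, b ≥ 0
The point (4, 5) satisfies every constraint, so the LP is feasible; the constraints give a ≤ 12 and b ≤ 5, which with a, b ≥ 0 keep the feasible region inside a bounded box. A feasible, bounded LP attains a finite optimum at a vertex.

Bounded optimum: z* = -35 at (4, 5).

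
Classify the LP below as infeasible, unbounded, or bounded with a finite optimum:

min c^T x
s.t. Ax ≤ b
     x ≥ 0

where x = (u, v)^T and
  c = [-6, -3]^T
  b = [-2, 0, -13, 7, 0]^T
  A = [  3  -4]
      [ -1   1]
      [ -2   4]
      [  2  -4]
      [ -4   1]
One constraint requires 2u - 4v ≤ 7, while the constraint -2u + 4v ≤ -13 is equivalent to 2u - 4v ≥ 13. Together they would need 13 ≤ 2u - 4v ≤ 7, which is impossible since 13 > 7. No point satisfies all constraints.

The feasible region is empty; the LP is infeasible.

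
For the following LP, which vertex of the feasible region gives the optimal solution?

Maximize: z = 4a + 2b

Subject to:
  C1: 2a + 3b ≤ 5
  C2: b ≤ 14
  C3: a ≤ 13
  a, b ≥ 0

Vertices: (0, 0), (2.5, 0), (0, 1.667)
Evaluating z = 4a + 2b at each vertex:
  (0, 0): z = 0
  (2.5, 0): z = 10
  (0, 1.667): z = 3.333

The largest value is z = 10, attained at (2.5, 0).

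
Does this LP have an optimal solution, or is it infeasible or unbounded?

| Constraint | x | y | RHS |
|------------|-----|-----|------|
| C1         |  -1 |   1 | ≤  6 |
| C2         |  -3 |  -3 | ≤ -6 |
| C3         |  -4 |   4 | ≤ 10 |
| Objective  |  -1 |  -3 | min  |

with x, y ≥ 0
Feasible point: (0, 2) satisfies every constraint, so the LP is feasible.
Direction d = (1, 0): for each constraint row a, a·d ≤ 0 —
  (-1)(1) + (1)(0) = -1 ≤ 0
  (-3)(1) + (-3)(0) = -3 ≤ 0
  (-4)(1) + (4)(0) = -4 ≤ 0
and d ≥ 0, so (0, 2) + t·d stays feasible for every t ≥ 0. Along this ray z = -x - 3y changes by -1 per unit t, so z → −∞.

Unbounded: there is a feasible ray along which z → −∞.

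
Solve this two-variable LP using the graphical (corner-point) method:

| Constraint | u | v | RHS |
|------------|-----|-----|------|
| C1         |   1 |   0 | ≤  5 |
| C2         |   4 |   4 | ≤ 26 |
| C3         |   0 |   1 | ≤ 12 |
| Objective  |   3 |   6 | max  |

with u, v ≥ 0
Each vertex is the intersection of two constraint boundaries that also satisfies all remaining constraints:
  u = 0 and v = 0 → (0, 0)
  u = 5 and v = 0 → (5, 0)
  u = 5 and 4u + 4v = 26 → (5, 1.5)
  4u + 4v = 26 and u = 0 → (0, 6.5)

Evaluating z = 3u + 6v at each vertex:
  (0, 0): z = 0
  (5, 0): z = 15
  (5, 1.5): z = 24
  (0, 6.5): z = 39

The maximum is at (0, 6.5) with z = 39.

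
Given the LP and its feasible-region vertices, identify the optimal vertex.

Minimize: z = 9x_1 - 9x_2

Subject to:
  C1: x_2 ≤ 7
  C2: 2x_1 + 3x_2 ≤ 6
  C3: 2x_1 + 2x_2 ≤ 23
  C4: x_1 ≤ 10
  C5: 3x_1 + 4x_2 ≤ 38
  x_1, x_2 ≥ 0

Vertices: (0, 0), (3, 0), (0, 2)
Evaluating z = 9x_1 - 9x_2 at each vertex:
  (0, 0): z = 0
  (3, 0): z = 27
  (0, 2): z = -18

The smallest value is z = -18, attained at (0, 2).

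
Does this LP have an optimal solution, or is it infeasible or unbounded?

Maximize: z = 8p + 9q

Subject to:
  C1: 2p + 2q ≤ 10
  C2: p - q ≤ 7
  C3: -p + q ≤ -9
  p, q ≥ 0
C2 requires p - q ≤ 7, while C3 (-p + q ≤ -9) is equivalent to p - q ≥ 9. Together they would need 9 ≤ p - q ≤ 7, which is impossible since 9 > 7. No point satisfies all constraints.

Infeasible: no point satisfies all constraints simultaneously.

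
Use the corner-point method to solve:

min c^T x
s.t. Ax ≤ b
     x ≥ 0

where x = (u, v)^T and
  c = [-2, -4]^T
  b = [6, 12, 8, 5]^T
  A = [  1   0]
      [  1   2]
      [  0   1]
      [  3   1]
u = 0, v = 5, z = -20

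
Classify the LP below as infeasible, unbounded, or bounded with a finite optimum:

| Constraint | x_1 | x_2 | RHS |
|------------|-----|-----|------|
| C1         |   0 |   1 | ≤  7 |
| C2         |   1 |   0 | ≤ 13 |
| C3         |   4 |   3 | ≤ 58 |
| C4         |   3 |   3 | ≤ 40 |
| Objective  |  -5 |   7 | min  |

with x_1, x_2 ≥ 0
The point (13, 0) satisfies every constraint, so the LP is feasible; the constraints give x_1 ≤ 13 and x_2 ≤ 7, which with x_1, x_2 ≥ 0 keep the feasible region inside a bounded box. A feasible, bounded LP attains a finite optimum at a vertex.

Evaluating z = -5x_1 + 7x_2 at each vertex:
  (0, 0): z = 0
  (13, 0): z = -65
  (13, 0.3333): z = -62.67
  (6.333, 7): z = 17.33
  (0, 7): z = 49

Bounded optimum: z* = -65 at (13, 0).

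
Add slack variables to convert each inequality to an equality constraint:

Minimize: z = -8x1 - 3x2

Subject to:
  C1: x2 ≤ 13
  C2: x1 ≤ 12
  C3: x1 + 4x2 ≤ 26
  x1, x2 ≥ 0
min z = -8x1 - 3x2

s.t.
  x2 + s1 = 13
  x1 + s2 = 12
  x1 + 4x2 + s3 = 26
  x1, x2, s1, s2, s3 ≥ 0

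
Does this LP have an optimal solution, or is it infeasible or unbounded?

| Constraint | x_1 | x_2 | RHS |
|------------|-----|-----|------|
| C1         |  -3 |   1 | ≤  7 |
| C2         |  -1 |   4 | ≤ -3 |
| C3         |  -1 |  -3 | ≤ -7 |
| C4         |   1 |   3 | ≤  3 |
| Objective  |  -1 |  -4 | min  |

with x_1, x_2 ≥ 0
C4 requires x_1 + 3x_2 ≤ 3, while C3 (-x_1 - 3x_2 ≤ -7) is equivalent to x_1 + 3x_2 ≥ 7. Together they would need 7 ≤ x_1 + 3x_2 ≤ 3, which is impossible since 7 > 3. No point satisfies all constraints.

Infeasible — the constraint set is empty.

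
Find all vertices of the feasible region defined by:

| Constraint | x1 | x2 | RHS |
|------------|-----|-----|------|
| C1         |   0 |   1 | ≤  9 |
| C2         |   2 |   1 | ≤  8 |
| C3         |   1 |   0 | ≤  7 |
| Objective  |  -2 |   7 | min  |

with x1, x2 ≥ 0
Each vertex is the intersection of two constraint boundaries that also satisfies all remaining constraints:
  x1 = 0 and x2 = 0 → (0, 0)
  2x1 + x2 = 8 and x2 = 0 → (4, 0)
  2x1 + x2 = 8 and x1 = 0 → (0, 8)

Vertices: (0, 0), (4, 0), (0, 8)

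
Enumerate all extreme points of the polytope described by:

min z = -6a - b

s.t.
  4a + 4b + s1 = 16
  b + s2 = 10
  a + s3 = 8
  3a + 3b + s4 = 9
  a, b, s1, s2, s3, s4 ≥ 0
Each vertex is the intersection of two constraint boundaries that also satisfies all remaining constraints:
  a = 0 and b = 0 → (0, 0)
  3a + 3b = 9 and b = 0 → (3, 0)
  3a + 3b = 9 and a = 0 → (0, 3)

Vertices: (0, 0), (3, 0), (0, 3)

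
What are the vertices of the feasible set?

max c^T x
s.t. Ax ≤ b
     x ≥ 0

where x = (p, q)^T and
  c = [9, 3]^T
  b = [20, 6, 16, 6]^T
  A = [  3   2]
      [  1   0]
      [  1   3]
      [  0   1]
Each vertex is the intersection of two constraint boundaries that also satisfies all remaining constraints:
  p = 0 and q = 0 → (0, 0)
  p = 6 and q = 0 → (6, 0)
  3p + 2q = 20 and p = 6 → (6, 1)
  3p + 2q = 20 and p + 3q = 16 → (4, 4)
  p + 3q = 16 and p = 0 → (0, 5.333)

Vertices: (0, 0), (6, 0), (6, 1), (4, 4), (0, 5.333)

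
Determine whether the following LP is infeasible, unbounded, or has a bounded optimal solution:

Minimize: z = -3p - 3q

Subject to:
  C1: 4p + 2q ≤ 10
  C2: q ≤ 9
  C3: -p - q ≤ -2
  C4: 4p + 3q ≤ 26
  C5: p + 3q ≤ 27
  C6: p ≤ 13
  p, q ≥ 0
The point (0, 5) satisfies every constraint, so the LP is feasible; the constraints give p ≤ 13 and q ≤ 9, which with p, q ≥ 0 keep the feasible region inside a bounded box. A feasible, bounded LP attains a finite optimum at a vertex.

Evaluating z = -3p - 3q at each vertex:
  (2, 0): z = -6
  (2.5, 0): z = -7.5
  (0, 5): z = -15
  (0, 2): z = -6

Bounded optimum: z* = -15 at (0, 5).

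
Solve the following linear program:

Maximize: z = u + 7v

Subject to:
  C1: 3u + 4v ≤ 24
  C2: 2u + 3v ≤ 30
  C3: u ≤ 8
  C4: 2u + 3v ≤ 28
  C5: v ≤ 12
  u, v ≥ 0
u = 0, v = 6, z = 42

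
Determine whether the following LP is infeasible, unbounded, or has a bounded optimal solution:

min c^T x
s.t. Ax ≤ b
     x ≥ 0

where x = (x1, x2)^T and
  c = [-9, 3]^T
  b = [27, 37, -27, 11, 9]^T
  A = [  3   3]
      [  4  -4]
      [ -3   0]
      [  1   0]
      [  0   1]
The point (9, 0) satisfies every constraint, so the LP is feasible; the constraints give x1 ≤ 11 and x2 ≤ 9, which with x1, x2 ≥ 0 keep the feasible region inside a bounded box. A feasible, bounded LP attains a finite optimum at a vertex.

Evaluating z = -9x1 + 3x2 at each vertex:
  (9, 0): z = -81

The LP has an optimal solution: (9, 0) with z = -81.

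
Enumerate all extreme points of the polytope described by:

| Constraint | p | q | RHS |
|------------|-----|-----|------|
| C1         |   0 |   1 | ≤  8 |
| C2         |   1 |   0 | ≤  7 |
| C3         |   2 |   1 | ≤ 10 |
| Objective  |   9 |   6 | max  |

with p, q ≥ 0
Each vertex is the intersection of two constraint boundaries that also satisfies all remaining constraints:
  p = 0 and q = 0 → (0, 0)
  2p + q = 10 and q = 0 → (5, 0)
  q = 8 and 2p + q = 10 → (1, 8)
  q = 8 and p = 0 → (0, 8)

Vertices: (0, 0), (5, 0), (1, 8), (0, 8)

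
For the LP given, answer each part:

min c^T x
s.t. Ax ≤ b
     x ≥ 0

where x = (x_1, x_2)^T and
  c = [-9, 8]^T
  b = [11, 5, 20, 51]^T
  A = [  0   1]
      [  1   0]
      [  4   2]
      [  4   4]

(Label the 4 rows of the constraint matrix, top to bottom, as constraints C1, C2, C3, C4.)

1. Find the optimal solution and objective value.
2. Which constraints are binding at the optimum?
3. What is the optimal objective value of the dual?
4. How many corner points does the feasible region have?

1. x_1 = 5, x_2 = 0, z = -45
2. C2, C3, x_2 ≥ 0
3. -45 (by strong duality, equal to the primal optimum)
4. 3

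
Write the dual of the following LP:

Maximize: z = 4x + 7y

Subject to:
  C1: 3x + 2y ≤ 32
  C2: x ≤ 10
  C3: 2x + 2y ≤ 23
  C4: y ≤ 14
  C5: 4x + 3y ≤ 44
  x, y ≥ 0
Minimize: z = 32y1 + 10y2 + 23y3 + 14y4 + 44y5

Subject to:
  C1: -3y1 - y2 - 2y3 - 4y5 ≤ -4
  C2: -2y1 - 2y3 - y4 - 3y5 ≤ -7
  y1, y2, y3, y4, y5 ≥ 0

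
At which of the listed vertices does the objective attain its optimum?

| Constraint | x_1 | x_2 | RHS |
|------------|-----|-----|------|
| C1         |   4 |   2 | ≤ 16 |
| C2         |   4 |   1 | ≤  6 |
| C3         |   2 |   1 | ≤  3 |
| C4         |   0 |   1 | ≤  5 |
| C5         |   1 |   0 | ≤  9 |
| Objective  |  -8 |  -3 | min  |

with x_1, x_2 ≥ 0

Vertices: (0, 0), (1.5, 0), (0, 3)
Evaluating z = -8x_1 - 3x_2 at each vertex:
  (0, 0): z = 0
  (1.5, 0): z = -12
  (0, 3): z = -9

The smallest value is z = -12, attained at (1.5, 0).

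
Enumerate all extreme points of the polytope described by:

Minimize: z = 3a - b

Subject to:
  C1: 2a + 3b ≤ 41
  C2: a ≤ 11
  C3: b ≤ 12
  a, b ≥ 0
Each vertex is the intersection of two constraint boundaries that also satisfies all remaining constraints:
  a = 0 and b = 0 → (0, 0)
  a = 11 and b = 0 → (11, 0)
  2a + 3b = 41 and a = 11 → (11, 6.333)
  2a + 3b = 41 and b = 12 → (2.5, 12)
  b = 12 and a = 0 → (0, 12)

Vertices: (0, 0), (11, 0), (11, 6.333), (2.5, 12), (0, 12)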